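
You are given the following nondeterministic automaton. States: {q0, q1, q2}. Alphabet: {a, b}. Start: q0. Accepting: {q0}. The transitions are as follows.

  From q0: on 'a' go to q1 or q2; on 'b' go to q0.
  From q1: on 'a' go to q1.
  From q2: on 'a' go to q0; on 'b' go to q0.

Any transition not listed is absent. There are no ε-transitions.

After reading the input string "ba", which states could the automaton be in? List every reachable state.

{q1, q2}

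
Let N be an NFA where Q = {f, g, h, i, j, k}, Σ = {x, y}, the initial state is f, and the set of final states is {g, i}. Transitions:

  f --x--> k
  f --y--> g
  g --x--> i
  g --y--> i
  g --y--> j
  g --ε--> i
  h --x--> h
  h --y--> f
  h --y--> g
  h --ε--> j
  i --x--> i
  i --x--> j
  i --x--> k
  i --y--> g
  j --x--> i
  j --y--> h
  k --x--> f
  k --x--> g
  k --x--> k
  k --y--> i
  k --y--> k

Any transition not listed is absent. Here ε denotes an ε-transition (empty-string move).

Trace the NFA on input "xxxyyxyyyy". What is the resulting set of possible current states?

{f, g, h, i, j, k}

Start in {f}.
Read 'x': {f} → {k}.
Read 'x': {k} → {f, g, i, k}.
Read 'x': {f, g, i, k} → {f, g, i, j, k}.
Read 'y': {f, g, i, j, k} → {g, h, i, j, k}.
Read 'y': {g, h, i, j, k} → {f, g, h, i, j, k}.
Read 'x': {f, g, h, i, j, k} → {f, g, h, i, j, k}.
Read 'y': {f, g, h, i, j, k} → {f, g, h, i, j, k}.
Read 'y': {f, g, h, i, j, k} → {f, g, h, i, j, k}.
Read 'y': {f, g, h, i, j, k} → {f, g, h, i, j, k}.
Read 'y': {f, g, h, i, j, k} → {f, g, h, i, j, k}.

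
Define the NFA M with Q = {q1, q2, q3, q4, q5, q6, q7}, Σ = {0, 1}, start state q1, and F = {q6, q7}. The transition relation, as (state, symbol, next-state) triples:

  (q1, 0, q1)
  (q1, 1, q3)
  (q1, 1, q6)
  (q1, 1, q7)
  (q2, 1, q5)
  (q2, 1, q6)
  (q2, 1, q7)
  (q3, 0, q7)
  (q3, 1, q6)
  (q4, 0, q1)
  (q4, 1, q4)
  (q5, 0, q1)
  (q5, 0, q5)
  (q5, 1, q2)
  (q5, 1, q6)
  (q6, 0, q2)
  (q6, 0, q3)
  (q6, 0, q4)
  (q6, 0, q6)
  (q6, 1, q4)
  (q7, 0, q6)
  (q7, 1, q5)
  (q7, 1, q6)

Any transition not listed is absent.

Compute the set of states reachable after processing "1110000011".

{q2, q4, q5, q6}

Start in {q1}.
Read '1': q1→{q3, q6, q7}; now {q3, q6, q7}.
Read '1': q3→{q6}, q6→{q4}, q7→{q5, q6}; now {q4, q5, q6}.
Read '1': q4→{q4}, q5→{q2, q6}, q6→{q4}; now {q2, q4, q6}.
Read '0': q2→∅, q4→{q1}, q6→{q2, q3, q4, q6}; now {q1, q2, q3, q4, q6}.
Read '0': q1→{q1}, q2→∅, q3→{q7}, q4→{q1}, q6→{q2, q3, q4, q6}; now {q1, q2, q3, q4, q6, q7}.
Read '0': q1→{q1}, q2→∅, q3→{q7}, q4→{q1}, q6→{q2, q3, q4, q6}, q7→{q6}; now {q1, q2, q3, q4, q6, q7}.
Read '0': q1→{q1}, q2→∅, q3→{q7}, q4→{q1}, q6→{q2, q3, q4, q6}, q7→{q6}; now {q1, q2, q3, q4, q6, q7}.
Read '0': q1→{q1}, q2→∅, q3→{q7}, q4→{q1}, q6→{q2, q3, q4, q6}, q7→{q6}; now {q1, q2, q3, q4, q6, q7}.
Read '1': q1→{q3, q6, q7}, q2→{q5, q6, q7}, q3→{q6}, q4→{q4}, q6→{q4}, q7→{q5, q6}; now {q3, q4, q5, q6, q7}.
Read '1': q3→{q6}, q4→{q4}, q5→{q2, q6}, q6→{q4}, q7→{q5, q6}; now {q2, q4, q5, q6}.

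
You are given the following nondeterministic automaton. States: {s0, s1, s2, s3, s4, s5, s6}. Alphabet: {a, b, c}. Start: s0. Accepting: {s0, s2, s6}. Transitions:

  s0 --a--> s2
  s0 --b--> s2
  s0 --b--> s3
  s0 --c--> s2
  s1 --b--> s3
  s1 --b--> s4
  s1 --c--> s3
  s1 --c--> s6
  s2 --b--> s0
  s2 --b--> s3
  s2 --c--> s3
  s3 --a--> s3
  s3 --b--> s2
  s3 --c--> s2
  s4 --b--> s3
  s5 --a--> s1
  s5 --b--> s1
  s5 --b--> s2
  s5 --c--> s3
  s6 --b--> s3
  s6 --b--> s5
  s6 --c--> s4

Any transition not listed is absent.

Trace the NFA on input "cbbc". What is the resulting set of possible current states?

{s2, s3}

Start in {s0}.
Read 'c': s0→{s2}; now {s2}.
Read 'b': s2→{s0, s3}; now {s0, s3}.
Read 'b': s0→{s2, s3}, s3→{s2}; now {s2, s3}.
Read 'c': s2→{s3}, s3→{s2}; now {s2, s3}.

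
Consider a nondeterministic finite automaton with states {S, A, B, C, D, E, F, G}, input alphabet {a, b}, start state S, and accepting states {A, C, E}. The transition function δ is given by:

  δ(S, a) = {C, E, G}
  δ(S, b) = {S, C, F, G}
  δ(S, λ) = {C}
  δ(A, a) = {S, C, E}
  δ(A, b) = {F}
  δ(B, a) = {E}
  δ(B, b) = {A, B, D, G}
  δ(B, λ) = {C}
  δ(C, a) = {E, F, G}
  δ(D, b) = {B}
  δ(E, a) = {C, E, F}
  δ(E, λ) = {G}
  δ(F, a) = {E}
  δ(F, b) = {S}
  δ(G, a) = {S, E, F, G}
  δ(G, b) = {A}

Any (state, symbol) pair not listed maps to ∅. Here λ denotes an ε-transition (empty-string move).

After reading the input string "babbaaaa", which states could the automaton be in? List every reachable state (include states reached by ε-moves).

{S, C, E, F, G}

Start: ε-closure({S}) = {S, C}.
Read 'b': {S, C} → {S, C, F, G}.
Read 'a': {S, C, F, G} → {S, C, E, F, G}.
Read 'b': {S, C, E, F, G} → {S, A, C, F, G}.
Read 'b': {S, A, C, F, G} → {S, A, C, F, G}.
Read 'a': {S, A, C, F, G} → {S, C, E, F, G}.
Read 'a': {S, C, E, F, G} → {S, C, E, F, G}.
Read 'a': {S, C, E, F, G} → {S, C, E, F, G}.
Read 'a': {S, C, E, F, G} → {S, C, E, F, G}.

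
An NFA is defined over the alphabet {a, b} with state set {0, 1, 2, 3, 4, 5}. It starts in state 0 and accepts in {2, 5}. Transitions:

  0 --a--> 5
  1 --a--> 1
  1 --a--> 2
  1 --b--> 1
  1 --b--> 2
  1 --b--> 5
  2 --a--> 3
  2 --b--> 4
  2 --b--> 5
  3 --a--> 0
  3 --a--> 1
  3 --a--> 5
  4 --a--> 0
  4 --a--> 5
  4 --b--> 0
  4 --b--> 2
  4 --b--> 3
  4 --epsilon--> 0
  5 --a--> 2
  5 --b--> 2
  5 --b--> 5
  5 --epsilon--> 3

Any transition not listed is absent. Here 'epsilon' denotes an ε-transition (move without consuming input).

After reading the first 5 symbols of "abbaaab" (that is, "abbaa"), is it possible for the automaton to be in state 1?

Start in {0}.
Read 'a': 0→{5}; union {5}; ε-closure = {3, 5}.
Read 'b': 3→∅, 5→{2, 5}; union {2, 5}; ε-closure = {2, 3, 5}.
Read 'b': 2→{4, 5}, 3→∅, 5→{2, 5}; union {2, 4, 5}; ε-closure = {0, 2, 3, 4, 5}.
Read 'a': 0→{5}, 2→{3}, 3→{0, 1, 5}, 4→{0, 5}, 5→{2}; now {0, 1, 2, 3, 5}.
Read 'a': 0→{5}, 1→{1, 2}, 2→{3}, 3→{0, 1, 5}, 5→{2}; now {0, 1, 2, 3, 5}.
State 1 is in {0, 1, 2, 3, 5}.

Yes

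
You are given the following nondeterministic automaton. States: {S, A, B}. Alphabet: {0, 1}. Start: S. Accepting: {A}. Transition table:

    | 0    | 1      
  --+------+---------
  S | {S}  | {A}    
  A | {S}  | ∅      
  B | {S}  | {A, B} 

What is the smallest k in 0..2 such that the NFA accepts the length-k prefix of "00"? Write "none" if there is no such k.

none

Start in {S}.
Read '0': S→{S}; now {S}.
Read '0': S→{S}; now {S}.
No reachable set along the way intersects F.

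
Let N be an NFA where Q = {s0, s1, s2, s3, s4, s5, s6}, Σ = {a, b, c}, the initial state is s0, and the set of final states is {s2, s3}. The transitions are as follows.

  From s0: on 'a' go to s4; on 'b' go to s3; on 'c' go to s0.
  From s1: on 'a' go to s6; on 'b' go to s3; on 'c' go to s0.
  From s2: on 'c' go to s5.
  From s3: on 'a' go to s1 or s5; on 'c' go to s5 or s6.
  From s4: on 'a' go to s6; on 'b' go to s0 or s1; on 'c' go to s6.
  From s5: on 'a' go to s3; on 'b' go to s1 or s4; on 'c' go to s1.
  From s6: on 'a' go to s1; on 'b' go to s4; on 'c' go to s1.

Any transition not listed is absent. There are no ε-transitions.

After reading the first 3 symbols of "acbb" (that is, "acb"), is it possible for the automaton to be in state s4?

Start in {s0}.
Read 'a': s0→{s4}; now {s4}.
Read 'c': s4→{s6}; now {s6}.
Read 'b': s6→{s4}; now {s4}.
State s4 is in {s4}.

Yes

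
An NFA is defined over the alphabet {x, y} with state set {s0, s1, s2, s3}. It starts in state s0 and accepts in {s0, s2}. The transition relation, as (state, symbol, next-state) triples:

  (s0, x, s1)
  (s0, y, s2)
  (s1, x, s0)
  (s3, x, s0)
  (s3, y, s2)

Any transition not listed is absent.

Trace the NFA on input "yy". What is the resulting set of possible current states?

Start in {s0}.
Read 'y': s0→{s2}; now {s2}.
Read 'y': s2→∅; now ∅.

∅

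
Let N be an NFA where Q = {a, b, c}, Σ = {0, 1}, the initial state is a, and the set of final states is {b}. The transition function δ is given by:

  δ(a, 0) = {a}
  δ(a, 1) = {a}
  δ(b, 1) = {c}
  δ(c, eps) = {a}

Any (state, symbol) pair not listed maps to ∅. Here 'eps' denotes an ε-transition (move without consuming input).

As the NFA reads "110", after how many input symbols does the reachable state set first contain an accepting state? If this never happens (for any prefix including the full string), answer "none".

Start in {a}.
Read '1': a→{a}; now {a}.
Read '1': a→{a}; now {a}.
Read '0': a→{a}; now {a}.
No reachable set along the way intersects F.

none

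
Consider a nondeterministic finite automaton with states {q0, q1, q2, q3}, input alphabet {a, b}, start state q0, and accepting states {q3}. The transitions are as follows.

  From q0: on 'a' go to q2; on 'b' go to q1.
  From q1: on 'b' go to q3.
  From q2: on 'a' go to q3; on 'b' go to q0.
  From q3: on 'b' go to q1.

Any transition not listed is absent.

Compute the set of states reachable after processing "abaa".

Start in {q0}.
Read 'a': {q0} → {q2}.
Read 'b': {q2} → {q0}.
Read 'a': {q0} → {q2}.
Read 'a': {q2} → {q3}.

{q3}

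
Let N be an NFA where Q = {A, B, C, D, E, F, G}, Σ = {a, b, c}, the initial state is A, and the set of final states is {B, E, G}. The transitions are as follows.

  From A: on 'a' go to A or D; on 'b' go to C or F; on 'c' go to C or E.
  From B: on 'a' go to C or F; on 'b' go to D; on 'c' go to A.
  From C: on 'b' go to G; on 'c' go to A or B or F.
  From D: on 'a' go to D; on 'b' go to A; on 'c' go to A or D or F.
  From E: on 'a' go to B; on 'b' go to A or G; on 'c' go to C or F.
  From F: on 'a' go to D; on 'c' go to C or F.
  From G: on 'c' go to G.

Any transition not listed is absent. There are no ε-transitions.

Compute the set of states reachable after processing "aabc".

{A, B, C, E, F}

Start in {A}.
Read 'a': A→{A, D}; now {A, D}.
Read 'a': A→{A, D}, D→{D}; now {A, D}.
Read 'b': A→{C, F}, D→{A}; now {A, C, F}.
Read 'c': A→{C, E}, C→{A, B, F}, F→{C, F}; now {A, B, C, E, F}.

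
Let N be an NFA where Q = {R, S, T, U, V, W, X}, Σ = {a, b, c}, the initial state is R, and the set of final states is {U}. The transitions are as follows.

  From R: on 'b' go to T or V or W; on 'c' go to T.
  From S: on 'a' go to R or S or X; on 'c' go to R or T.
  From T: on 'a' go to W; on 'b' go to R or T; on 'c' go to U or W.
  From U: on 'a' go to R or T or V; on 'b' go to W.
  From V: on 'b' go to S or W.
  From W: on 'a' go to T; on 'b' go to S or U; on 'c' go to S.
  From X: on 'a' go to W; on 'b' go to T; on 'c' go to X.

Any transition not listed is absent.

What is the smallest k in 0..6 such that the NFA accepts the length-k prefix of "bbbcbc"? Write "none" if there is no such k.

2

Start in {R}.
Read 'b': R→{T, V, W}; now {T, V, W}.
Read 'b': T→{R, T}, V→{S, W}, W→{S, U}; now {R, S, T, U, W}.
None of the earlier sets intersect F, but {R, S, T, U, W} does.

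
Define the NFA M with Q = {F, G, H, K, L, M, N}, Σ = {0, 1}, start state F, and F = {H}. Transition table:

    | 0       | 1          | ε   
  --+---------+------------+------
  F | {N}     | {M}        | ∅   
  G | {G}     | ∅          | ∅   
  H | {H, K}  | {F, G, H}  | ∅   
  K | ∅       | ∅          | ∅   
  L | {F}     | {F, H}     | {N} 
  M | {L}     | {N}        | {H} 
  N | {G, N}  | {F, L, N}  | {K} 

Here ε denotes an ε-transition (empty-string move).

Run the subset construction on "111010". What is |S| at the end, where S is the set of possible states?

6

Start in {F}.
Read '1': F→{M}; union {M}; ε-closure = {H, M}.
Read '1': H→{F, G, H}, M→{N}; union {F, G, H, N}; ε-closure = {F, G, H, K, N}.
Read '1': F→{M}, G→∅, H→{F, G, H}, K→∅, N→{F, L, N}; union {F, G, H, L, M, N}; ε-closure = {F, G, H, K, L, M, N}.
Read '0': F→{N}, G→{G}, H→{H, K}, K→∅, L→{F}, M→{L}, N→{G, N}; now {F, G, H, K, L, N}.
Read '1': F→{M}, G→∅, H→{F, G, H}, K→∅, L→{F, H}, N→{F, L, N}; union {F, G, H, L, M, N}; ε-closure = {F, G, H, K, L, M, N}.
Read '0': F→{N}, G→{G}, H→{H, K}, K→∅, L→{F}, M→{L}, N→{G, N}; now {F, G, H, K, L, N}.
That set has 6 states.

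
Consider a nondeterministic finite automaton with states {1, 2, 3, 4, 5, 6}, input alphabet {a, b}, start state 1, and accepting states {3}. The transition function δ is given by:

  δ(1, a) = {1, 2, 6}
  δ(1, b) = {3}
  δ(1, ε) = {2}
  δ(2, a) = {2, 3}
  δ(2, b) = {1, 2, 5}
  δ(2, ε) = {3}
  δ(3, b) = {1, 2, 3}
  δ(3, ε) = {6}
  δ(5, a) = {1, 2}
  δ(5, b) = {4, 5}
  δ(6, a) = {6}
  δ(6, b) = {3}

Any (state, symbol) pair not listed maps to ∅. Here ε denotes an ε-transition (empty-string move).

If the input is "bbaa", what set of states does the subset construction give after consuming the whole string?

Start: ε-closure({1}) = {1, 2, 3, 6}.
Read 'b': {1, 2, 3, 6} → {1, 2, 3, 5, 6}.
Read 'b': {1, 2, 3, 5, 6} → {1, 2, 3, 4, 5, 6}.
Read 'a': {1, 2, 3, 4, 5, 6} → {1, 2, 3, 6}.
Read 'a': {1, 2, 3, 6} → {1, 2, 3, 6}.

{1, 2, 3, 6}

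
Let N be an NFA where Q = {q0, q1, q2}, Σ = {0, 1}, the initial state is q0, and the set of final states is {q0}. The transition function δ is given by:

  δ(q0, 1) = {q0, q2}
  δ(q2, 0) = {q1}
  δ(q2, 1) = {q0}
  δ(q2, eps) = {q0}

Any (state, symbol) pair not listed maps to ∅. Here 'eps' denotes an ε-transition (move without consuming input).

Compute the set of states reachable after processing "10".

{q1}

Start in {q0}.
Read '1': {q0} → {q0, q2}.
Read '0': {q0, q2} → {q1}.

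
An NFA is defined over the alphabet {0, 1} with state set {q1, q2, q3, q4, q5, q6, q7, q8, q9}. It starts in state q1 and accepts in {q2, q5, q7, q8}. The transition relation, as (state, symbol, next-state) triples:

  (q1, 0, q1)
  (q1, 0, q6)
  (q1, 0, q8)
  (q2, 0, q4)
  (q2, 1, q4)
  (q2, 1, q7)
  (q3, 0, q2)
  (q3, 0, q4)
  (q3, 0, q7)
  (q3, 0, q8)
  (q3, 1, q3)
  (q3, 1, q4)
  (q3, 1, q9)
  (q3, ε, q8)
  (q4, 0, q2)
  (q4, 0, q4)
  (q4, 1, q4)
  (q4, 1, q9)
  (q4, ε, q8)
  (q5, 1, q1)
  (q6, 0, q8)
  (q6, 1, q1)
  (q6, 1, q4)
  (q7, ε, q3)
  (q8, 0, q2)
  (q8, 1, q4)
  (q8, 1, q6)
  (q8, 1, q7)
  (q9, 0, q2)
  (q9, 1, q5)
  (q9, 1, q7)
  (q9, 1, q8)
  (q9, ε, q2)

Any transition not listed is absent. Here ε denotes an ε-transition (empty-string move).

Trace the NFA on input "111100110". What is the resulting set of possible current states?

Start in {q1}.
Read '1': {q1} → ∅.
The set is empty and remains empty for the remaining 8 symbols.

∅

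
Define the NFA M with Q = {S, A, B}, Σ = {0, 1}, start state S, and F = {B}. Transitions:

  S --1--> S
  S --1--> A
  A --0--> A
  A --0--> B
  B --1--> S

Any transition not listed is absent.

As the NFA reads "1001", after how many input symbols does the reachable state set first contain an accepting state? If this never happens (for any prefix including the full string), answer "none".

2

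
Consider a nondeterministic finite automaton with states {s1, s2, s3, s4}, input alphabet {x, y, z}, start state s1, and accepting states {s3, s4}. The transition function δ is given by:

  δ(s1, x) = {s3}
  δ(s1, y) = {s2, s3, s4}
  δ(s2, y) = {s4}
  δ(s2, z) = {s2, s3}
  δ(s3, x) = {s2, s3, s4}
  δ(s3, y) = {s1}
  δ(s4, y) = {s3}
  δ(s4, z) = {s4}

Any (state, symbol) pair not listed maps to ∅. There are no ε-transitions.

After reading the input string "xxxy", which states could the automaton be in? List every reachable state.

{s1, s3, s4}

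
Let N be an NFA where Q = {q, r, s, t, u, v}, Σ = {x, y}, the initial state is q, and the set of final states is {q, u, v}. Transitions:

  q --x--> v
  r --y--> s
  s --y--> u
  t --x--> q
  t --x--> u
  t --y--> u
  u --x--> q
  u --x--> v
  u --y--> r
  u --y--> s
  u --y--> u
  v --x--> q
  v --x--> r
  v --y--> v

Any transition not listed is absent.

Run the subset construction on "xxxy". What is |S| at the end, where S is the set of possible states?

Start in {q}.
Read 'x': q→{v}; now {v}.
Read 'x': v→{q, r}; now {q, r}.
Read 'x': q→{v}, r→∅; now {v}.
Read 'y': v→{v}; now {v}.
That set has 1 state.

1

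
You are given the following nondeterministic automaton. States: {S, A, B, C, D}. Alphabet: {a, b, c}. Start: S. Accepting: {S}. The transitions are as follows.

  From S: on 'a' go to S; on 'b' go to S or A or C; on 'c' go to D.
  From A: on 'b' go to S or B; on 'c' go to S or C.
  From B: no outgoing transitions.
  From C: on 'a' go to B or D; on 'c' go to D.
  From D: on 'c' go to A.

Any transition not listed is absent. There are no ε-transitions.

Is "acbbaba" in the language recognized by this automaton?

Start in {S}.
Read 'a': S→{S}; now {S}.
Read 'c': S→{D}; now {D}.
Read 'b': D→∅; now ∅.
The set is empty and remains empty for the remaining 4 symbols.
The final set ∅ contains no accepting state.

No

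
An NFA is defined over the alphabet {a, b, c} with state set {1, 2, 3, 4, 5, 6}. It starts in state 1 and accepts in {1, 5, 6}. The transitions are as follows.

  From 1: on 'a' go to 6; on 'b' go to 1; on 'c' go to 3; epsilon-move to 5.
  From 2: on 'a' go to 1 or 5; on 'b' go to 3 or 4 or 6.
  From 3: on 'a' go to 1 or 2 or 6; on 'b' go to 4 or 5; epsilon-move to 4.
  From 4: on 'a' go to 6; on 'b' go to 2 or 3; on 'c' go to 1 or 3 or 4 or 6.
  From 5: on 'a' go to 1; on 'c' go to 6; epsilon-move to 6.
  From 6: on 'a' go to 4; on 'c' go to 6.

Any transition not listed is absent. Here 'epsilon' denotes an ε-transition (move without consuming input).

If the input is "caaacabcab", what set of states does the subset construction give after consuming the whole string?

Start: ε-closure({1}) = {1, 5, 6}.
Read 'c': {1, 5, 6} → {3, 4, 6}.
Read 'a': {3, 4, 6} → {1, 2, 4, 5, 6}.
Read 'a': {1, 2, 4, 5, 6} → {1, 4, 5, 6}.
Read 'a': {1, 4, 5, 6} → {1, 4, 5, 6}.
Read 'c': {1, 4, 5, 6} → {1, 3, 4, 5, 6}.
Read 'a': {1, 3, 4, 5, 6} → {1, 2, 4, 5, 6}.
Read 'b': {1, 2, 4, 5, 6} → {1, 2, 3, 4, 5, 6}.
Read 'c': {1, 2, 3, 4, 5, 6} → {1, 3, 4, 5, 6}.
Read 'a': {1, 3, 4, 5, 6} → {1, 2, 4, 5, 6}.
Read 'b': {1, 2, 4, 5, 6} → {1, 2, 3, 4, 5, 6}.

{1, 2, 3, 4, 5, 6}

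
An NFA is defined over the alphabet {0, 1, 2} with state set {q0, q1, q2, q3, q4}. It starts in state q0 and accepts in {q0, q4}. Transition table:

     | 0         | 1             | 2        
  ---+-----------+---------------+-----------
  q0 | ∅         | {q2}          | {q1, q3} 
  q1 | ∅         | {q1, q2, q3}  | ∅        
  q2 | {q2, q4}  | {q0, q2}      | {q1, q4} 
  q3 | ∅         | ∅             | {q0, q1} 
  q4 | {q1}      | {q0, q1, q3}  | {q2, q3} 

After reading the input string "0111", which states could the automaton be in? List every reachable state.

∅

Start in {q0}.
Read '0': {q0} → ∅.
The set is empty and remains empty for the remaining 3 symbols.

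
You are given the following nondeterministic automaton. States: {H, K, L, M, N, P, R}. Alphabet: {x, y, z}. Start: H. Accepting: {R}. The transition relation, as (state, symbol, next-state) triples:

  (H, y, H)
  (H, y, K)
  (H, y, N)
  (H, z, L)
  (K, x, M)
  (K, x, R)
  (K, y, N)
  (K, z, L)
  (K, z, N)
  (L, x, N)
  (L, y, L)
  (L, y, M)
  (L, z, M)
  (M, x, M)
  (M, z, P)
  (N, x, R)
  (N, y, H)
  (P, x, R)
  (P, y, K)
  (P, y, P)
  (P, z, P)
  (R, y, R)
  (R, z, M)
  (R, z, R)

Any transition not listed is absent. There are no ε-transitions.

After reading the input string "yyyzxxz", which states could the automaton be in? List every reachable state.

{M, R}

Start in {H}.
Read 'y': H→{H, K, N}; now {H, K, N}.
Read 'y': H→{H, K, N}, K→{N}, N→{H}; now {H, K, N}.
Read 'y': H→{H, K, N}, K→{N}, N→{H}; now {H, K, N}.
Read 'z': H→{L}, K→{L, N}, N→∅; now {L, N}.
Read 'x': L→{N}, N→{R}; now {N, R}.
Read 'x': N→{R}, R→∅; now {R}.
Read 'z': R→{M, R}; now {M, R}.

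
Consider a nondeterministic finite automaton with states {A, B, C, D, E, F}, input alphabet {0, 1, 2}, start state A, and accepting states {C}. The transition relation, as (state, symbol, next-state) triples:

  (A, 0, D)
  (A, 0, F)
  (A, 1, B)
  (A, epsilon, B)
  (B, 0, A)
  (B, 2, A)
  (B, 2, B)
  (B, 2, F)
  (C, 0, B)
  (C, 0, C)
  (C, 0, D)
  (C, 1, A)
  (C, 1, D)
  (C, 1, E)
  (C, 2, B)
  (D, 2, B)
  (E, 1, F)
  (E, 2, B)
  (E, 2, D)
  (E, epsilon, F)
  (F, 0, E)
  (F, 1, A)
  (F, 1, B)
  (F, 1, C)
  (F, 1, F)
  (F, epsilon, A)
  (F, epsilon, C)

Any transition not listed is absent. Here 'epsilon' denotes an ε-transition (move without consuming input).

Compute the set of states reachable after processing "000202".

{A, B, C, D, F}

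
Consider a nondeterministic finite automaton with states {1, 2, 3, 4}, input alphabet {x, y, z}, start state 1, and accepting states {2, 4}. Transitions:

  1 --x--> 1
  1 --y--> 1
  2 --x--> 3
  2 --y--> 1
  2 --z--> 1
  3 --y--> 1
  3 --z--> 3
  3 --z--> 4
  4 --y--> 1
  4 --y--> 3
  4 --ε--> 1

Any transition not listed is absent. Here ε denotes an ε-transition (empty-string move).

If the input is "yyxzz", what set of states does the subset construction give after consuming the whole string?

∅

Start in {1}.
Read 'y': 1→{1}; now {1}.
Read 'y': 1→{1}; now {1}.
Read 'x': 1→{1}; now {1}.
Read 'z': 1→∅; now ∅.
The set is empty and remains empty for the remaining 1 symbol.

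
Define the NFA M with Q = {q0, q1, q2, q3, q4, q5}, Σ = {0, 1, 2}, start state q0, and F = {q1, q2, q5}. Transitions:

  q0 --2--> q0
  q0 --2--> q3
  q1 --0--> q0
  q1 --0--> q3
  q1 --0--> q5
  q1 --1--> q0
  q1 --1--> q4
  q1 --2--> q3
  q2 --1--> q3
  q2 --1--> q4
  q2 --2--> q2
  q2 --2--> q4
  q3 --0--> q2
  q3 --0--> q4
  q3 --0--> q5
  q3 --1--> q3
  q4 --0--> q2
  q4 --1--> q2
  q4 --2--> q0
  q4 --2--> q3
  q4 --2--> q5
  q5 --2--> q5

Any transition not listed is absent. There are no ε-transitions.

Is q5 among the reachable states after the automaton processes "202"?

Yes

Start in {q0}.
Read '2': q0→{q0, q3}; now {q0, q3}.
Read '0': q0→∅, q3→{q2, q4, q5}; now {q2, q4, q5}.
Read '2': q2→{q2, q4}, q4→{q0, q3, q5}, q5→{q5}; now {q0, q2, q3, q4, q5}.
State q5 is in {q0, q2, q3, q4, q5}.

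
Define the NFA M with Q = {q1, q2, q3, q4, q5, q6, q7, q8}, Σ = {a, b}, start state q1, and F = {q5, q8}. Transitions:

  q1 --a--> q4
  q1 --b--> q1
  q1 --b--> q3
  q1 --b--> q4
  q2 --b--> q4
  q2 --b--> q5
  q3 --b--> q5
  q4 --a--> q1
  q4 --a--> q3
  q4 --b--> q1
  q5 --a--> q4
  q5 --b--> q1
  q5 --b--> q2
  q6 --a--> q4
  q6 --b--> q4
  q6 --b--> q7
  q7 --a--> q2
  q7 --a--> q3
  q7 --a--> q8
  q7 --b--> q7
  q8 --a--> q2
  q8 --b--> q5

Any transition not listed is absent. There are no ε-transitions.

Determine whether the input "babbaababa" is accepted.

Start in {q1}.
Read 'b': q1→{q1, q3, q4}; now {q1, q3, q4}.
Read 'a': q1→{q4}, q3→∅, q4→{q1, q3}; now {q1, q3, q4}.
Read 'b': q1→{q1, q3, q4}, q3→{q5}, q4→{q1}; now {q1, q3, q4, q5}.
Read 'b': q1→{q1, q3, q4}, q3→{q5}, q4→{q1}, q5→{q1, q2}; now {q1, q2, q3, q4, q5}.
Read 'a': q1→{q4}, q2→∅, q3→∅, q4→{q1, q3}, q5→{q4}; now {q1, q3, q4}.
Read 'a': q1→{q4}, q3→∅, q4→{q1, q3}; now {q1, q3, q4}.
Read 'b': q1→{q1, q3, q4}, q3→{q5}, q4→{q1}; now {q1, q3, q4, q5}.
Read 'a': q1→{q4}, q3→∅, q4→{q1, q3}, q5→{q4}; now {q1, q3, q4}.
Read 'b': q1→{q1, q3, q4}, q3→{q5}, q4→{q1}; now {q1, q3, q4, q5}.
Read 'a': q1→{q4}, q3→∅, q4→{q1, q3}, q5→{q4}; now {q1, q3, q4}.
The final set {q1, q3, q4} contains no accepting state.

No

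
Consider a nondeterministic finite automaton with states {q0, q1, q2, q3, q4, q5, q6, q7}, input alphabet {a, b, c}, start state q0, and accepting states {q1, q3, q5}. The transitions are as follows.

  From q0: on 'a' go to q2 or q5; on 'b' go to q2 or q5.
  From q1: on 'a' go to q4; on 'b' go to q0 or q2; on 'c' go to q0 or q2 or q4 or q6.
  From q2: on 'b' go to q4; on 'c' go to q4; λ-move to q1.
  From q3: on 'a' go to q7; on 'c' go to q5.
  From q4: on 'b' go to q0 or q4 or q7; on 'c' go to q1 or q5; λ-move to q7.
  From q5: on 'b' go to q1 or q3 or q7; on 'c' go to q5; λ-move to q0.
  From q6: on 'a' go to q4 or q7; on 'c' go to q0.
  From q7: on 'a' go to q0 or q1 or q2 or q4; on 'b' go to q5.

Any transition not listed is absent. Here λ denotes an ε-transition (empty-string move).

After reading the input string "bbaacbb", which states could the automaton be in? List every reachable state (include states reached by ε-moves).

Start in {q0}.
Read 'b': q0→{q2, q5}; union {q2, q5}; ε-closure = {q0, q1, q2, q5}.
Read 'b': q0→{q2, q5}, q1→{q0, q2}, q2→{q4}, q5→{q1, q3, q7}; now {q0, q1, q2, q3, q4, q5, q7}.
Read 'a': q0→{q2, q5}, q1→{q4}, q2→∅, q3→{q7}, q4→∅, q5→∅, q7→{q0, q1, q2, q4}; now {q0, q1, q2, q4, q5, q7}.
Read 'a': q0→{q2, q5}, q1→{q4}, q2→∅, q4→∅, q5→∅, q7→{q0, q1, q2, q4}; union {q0, q1, q2, q4, q5}; ε-closure = {q0, q1, q2, q4, q5, q7}.
Read 'c': q0→∅, q1→{q0, q2, q4, q6}, q2→{q4}, q4→{q1, q5}, q5→{q5}, q7→∅; union {q0, q1, q2, q4, q5, q6}; ε-closure = {q0, q1, q2, q4, q5, q6, q7}.
Read 'b': q0→{q2, q5}, q1→{q0, q2}, q2→{q4}, q4→{q0, q4, q7}, q5→{q1, q3, q7}, q6→∅, q7→{q5}; now {q0, q1, q2, q3, q4, q5, q7}.
Read 'b': q0→{q2, q5}, q1→{q0, q2}, q2→{q4}, q3→∅, q4→{q0, q4, q7}, q5→{q1, q3, q7}, q7→{q5}; now {q0, q1, q2, q3, q4, q5, q7}.

{q0, q1, q2, q3, q4, q5, q7}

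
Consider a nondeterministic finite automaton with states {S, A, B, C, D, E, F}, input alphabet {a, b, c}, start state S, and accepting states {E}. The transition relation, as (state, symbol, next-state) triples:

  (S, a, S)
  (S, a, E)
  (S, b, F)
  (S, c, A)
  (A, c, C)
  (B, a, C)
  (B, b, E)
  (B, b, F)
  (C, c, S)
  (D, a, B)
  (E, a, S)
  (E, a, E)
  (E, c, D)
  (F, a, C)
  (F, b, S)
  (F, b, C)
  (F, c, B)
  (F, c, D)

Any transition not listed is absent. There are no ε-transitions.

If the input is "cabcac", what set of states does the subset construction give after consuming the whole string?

∅

Start in {S}.
Read 'c': {S} → {A}.
Read 'a': {A} → ∅.
The set is empty and remains empty for the remaining 4 symbols.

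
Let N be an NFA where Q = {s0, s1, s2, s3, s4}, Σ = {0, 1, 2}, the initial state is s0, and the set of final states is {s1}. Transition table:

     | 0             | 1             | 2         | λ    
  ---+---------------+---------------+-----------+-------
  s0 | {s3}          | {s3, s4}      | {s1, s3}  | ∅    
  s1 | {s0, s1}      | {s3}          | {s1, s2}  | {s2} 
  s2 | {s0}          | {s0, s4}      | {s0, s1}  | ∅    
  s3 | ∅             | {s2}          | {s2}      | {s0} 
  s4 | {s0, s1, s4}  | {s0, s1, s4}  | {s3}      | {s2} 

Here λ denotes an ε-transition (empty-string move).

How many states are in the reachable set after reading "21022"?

Start in {s0}.
Read '2': {s0} → {s0, s1, s2, s3}.
Read '1': {s0, s1, s2, s3} → {s0, s2, s3, s4}.
Read '0': {s0, s2, s3, s4} → {s0, s1, s2, s3, s4}.
Read '2': {s0, s1, s2, s3, s4} → {s0, s1, s2, s3}.
Read '2': {s0, s1, s2, s3} → {s0, s1, s2, s3}.
That set has 4 states.

4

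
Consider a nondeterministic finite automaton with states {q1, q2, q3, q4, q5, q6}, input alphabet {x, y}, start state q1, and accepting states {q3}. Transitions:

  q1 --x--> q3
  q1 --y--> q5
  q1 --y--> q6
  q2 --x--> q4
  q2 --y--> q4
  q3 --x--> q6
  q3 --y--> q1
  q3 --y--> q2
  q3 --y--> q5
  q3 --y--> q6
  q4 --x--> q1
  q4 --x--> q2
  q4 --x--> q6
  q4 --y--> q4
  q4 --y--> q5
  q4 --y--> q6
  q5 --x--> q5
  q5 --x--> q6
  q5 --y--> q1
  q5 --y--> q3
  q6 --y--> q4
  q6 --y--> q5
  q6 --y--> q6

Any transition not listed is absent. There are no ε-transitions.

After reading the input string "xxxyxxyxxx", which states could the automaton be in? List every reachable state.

∅

Start in {q1}.
Read 'x': {q1} → {q3}.
Read 'x': {q3} → {q6}.
Read 'x': {q6} → ∅.
The set is empty and remains empty for the remaining 7 symbols.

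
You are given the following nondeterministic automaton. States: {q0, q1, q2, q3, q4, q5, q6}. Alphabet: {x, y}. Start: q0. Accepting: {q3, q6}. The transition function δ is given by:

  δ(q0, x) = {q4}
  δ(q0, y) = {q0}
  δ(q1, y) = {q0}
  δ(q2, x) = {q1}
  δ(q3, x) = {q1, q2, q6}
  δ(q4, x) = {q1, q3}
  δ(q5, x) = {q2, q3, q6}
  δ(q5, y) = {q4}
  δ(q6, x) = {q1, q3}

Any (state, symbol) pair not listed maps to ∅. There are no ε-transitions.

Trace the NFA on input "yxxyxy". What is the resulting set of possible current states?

Start in {q0}.
Read 'y': q0→{q0}; now {q0}.
Read 'x': q0→{q4}; now {q4}.
Read 'x': q4→{q1, q3}; now {q1, q3}.
Read 'y': q1→{q0}, q3→∅; now {q0}.
Read 'x': q0→{q4}; now {q4}.
Read 'y': q4→∅; now ∅.

∅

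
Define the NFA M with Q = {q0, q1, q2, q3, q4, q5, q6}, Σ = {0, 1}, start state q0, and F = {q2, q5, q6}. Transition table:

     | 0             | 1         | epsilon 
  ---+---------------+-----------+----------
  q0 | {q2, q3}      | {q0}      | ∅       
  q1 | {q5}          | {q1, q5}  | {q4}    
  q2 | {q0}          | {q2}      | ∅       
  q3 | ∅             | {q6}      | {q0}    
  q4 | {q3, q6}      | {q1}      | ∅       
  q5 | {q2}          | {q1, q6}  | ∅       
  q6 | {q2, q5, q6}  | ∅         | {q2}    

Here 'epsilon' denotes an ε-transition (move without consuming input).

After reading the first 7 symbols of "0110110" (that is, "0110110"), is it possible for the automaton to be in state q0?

Yes

Start in {q0}.
Read '0': q0→{q2, q3}; union {q2, q3}; ε-closure = {q0, q2, q3}.
Read '1': q0→{q0}, q2→{q2}, q3→{q6}; now {q0, q2, q6}.
Read '1': q0→{q0}, q2→{q2}, q6→∅; now {q0, q2}.
Read '0': q0→{q2, q3}, q2→{q0}; now {q0, q2, q3}.
Read '1': q0→{q0}, q2→{q2}, q3→{q6}; now {q0, q2, q6}.
Read '1': q0→{q0}, q2→{q2}, q6→∅; now {q0, q2}.
Read '0': q0→{q2, q3}, q2→{q0}; now {q0, q2, q3}.
State q0 is in {q0, q2, q3}.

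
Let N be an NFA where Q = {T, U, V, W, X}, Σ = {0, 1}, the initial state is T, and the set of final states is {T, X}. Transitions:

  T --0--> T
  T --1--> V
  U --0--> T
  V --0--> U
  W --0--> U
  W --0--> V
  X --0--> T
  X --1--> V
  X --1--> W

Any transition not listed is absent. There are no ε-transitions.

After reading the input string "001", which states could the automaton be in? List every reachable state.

Start in {T}.
Read '0': T→{T}; now {T}.
Read '0': T→{T}; now {T}.
Read '1': T→{V}; now {V}.

{V}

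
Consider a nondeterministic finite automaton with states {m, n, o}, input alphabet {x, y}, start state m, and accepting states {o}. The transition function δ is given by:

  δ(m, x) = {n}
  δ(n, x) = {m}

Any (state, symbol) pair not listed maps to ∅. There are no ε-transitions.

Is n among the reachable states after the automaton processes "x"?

Start in {m}.
Read 'x': m→{n}; now {n}.
State n is in {n}.

Yes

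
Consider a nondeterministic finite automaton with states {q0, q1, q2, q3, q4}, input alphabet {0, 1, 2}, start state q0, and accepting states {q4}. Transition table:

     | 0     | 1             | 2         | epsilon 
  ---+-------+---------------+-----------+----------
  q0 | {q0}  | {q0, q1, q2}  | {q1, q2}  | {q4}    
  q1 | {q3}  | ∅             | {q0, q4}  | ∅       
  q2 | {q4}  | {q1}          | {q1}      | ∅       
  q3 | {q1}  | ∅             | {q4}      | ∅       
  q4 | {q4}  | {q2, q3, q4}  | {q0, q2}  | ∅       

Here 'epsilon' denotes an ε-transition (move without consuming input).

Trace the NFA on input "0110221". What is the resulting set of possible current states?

{q0, q1, q2, q3, q4}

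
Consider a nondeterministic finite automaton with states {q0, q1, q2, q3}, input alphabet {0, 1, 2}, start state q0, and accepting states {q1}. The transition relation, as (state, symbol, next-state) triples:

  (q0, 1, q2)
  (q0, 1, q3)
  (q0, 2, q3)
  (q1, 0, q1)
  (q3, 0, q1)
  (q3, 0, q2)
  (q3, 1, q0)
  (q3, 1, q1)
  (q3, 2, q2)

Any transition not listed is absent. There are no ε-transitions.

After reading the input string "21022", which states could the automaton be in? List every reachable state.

∅

Start in {q0}.
Read '2': q0→{q3}; now {q3}.
Read '1': q3→{q0, q1}; now {q0, q1}.
Read '0': q0→∅, q1→{q1}; now {q1}.
Read '2': q1→∅; now ∅.
The set is empty and remains empty for the remaining 1 symbol.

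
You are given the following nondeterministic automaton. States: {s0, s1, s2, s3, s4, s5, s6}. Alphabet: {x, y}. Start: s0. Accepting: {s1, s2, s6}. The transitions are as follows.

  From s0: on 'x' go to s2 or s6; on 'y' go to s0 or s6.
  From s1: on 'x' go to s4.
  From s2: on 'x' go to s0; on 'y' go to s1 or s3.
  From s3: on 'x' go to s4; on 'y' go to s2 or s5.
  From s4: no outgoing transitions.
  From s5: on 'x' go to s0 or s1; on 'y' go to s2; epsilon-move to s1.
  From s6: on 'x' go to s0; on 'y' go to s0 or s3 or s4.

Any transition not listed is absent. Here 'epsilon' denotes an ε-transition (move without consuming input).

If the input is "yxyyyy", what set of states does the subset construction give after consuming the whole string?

{s0, s1, s2, s3, s4, s5, s6}

Start in {s0}.
Read 'y': {s0} → {s0, s6}.
Read 'x': {s0, s6} → {s0, s2, s6}.
Read 'y': {s0, s2, s6} → {s0, s1, s3, s4, s6}.
Read 'y': {s0, s1, s3, s4, s6} → {s0, s1, s2, s3, s4, s5, s6}.
Read 'y': {s0, s1, s2, s3, s4, s5, s6} → {s0, s1, s2, s3, s4, s5, s6}.
Read 'y': {s0, s1, s2, s3, s4, s5, s6} → {s0, s1, s2, s3, s4, s5, s6}.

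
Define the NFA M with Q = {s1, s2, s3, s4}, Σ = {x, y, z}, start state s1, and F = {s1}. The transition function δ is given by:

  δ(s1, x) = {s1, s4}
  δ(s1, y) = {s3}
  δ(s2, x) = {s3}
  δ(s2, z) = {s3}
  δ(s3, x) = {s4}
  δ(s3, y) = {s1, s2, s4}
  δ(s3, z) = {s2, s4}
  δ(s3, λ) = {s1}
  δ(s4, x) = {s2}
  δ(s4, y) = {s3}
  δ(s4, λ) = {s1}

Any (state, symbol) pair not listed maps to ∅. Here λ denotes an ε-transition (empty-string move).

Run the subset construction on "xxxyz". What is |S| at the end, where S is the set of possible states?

Start in {s1}.
Read 'x': {s1} → {s1, s4}.
Read 'x': {s1, s4} → {s1, s2, s4}.
Read 'x': {s1, s2, s4} → {s1, s2, s3, s4}.
Read 'y': {s1, s2, s3, s4} → {s1, s2, s3, s4}.
Read 'z': {s1, s2, s3, s4} → {s1, s2, s3, s4}.
That set has 4 states.

4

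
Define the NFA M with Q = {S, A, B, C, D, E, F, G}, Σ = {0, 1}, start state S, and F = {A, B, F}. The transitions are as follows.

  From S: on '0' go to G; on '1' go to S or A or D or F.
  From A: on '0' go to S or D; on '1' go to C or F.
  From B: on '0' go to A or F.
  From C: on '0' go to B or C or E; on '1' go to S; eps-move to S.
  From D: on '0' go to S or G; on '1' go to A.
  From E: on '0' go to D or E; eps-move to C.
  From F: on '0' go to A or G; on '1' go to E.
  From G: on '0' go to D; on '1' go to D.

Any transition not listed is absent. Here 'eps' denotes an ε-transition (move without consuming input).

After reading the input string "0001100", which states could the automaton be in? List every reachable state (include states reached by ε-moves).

{S, A, B, C, D, E, F, G}

Start in {S}.
Read '0': S→{G}; now {G}.
Read '0': G→{D}; now {D}.
Read '0': D→{S, G}; now {S, G}.
Read '1': S→{S, A, D, F}, G→{D}; now {S, A, D, F}.
Read '1': S→{S, A, D, F}, A→{C, F}, D→{A}, F→{E}; now {S, A, C, D, E, F}.
Read '0': S→{G}, A→{S, D}, C→{B, C, E}, D→{S, G}, E→{D, E}, F→{A, G}; now {S, A, B, C, D, E, G}.
Read '0': S→{G}, A→{S, D}, B→{A, F}, C→{B, C, E}, D→{S, G}, E→{D, E}, G→{D}; now {S, A, B, C, D, E, F, G}.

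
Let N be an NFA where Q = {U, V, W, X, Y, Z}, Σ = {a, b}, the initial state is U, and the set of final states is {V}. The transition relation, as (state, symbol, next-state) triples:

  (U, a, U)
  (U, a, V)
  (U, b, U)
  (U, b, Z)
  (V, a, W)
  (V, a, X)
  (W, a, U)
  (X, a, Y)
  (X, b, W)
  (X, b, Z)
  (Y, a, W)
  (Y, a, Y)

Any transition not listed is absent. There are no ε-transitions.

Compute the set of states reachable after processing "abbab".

Start in {U}.
Read 'a': U→{U, V}; now {U, V}.
Read 'b': U→{U, Z}, V→∅; now {U, Z}.
Read 'b': U→{U, Z}, Z→∅; now {U, Z}.
Read 'a': U→{U, V}, Z→∅; now {U, V}.
Read 'b': U→{U, Z}, V→∅; now {U, Z}.

{U, Z}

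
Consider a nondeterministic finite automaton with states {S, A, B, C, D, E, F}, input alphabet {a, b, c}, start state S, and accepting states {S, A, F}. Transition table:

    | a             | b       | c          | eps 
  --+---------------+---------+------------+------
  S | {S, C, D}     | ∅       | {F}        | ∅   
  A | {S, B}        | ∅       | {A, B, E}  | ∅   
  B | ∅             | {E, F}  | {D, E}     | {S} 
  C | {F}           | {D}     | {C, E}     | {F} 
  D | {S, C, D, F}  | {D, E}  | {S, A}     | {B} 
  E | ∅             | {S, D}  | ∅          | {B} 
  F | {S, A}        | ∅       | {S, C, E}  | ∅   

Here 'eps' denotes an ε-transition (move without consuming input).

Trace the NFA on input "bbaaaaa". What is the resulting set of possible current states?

Start in {S}.
Read 'b': {S} → ∅.
The set is empty and remains empty for the remaining 6 symbols.

∅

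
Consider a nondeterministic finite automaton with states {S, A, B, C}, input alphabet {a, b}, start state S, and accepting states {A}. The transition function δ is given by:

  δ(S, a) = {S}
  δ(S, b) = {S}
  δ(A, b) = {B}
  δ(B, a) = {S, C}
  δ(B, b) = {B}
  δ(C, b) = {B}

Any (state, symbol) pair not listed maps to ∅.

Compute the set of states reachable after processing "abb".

{S}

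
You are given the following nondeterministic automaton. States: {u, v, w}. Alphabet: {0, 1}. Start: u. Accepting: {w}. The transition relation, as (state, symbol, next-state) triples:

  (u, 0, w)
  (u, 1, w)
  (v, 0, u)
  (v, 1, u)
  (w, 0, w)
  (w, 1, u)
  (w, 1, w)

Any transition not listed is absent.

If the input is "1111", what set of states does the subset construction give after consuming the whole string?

{u, w}

Start in {u}.
Read '1': u→{w}; now {w}.
Read '1': w→{u, w}; now {u, w}.
Read '1': u→{w}, w→{u, w}; now {u, w}.
Read '1': u→{w}, w→{u, w}; now {u, w}.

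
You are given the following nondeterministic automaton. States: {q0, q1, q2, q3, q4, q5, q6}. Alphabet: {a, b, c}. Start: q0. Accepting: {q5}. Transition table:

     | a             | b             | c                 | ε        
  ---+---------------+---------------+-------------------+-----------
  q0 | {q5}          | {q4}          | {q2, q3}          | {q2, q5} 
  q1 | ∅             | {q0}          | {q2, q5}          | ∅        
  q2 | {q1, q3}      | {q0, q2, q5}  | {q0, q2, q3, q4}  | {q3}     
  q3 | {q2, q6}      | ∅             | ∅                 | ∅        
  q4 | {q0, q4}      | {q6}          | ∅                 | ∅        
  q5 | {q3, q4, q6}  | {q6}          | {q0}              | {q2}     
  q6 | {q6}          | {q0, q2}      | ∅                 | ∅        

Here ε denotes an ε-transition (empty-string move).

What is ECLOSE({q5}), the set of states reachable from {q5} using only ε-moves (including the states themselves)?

{q2, q3, q5}

Begin with {q5}.
ε-move q5 → q2; add q2.
ε-move q2 → q3; add q3.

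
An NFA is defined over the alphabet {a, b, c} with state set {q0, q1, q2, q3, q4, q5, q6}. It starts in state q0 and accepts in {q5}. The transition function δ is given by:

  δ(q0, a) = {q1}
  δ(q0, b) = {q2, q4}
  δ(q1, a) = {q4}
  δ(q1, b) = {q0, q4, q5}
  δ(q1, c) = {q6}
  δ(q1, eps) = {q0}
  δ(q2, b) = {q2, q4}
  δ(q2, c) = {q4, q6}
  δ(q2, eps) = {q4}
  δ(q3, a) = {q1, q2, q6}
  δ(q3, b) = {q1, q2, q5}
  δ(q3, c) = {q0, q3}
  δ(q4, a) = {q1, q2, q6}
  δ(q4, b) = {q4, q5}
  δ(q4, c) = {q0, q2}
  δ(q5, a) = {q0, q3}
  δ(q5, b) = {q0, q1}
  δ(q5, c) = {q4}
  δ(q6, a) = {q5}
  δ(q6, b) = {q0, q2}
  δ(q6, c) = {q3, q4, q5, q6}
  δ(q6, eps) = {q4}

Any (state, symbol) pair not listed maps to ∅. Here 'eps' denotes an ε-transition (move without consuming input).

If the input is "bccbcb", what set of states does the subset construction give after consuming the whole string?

{q0, q2, q4, q5}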